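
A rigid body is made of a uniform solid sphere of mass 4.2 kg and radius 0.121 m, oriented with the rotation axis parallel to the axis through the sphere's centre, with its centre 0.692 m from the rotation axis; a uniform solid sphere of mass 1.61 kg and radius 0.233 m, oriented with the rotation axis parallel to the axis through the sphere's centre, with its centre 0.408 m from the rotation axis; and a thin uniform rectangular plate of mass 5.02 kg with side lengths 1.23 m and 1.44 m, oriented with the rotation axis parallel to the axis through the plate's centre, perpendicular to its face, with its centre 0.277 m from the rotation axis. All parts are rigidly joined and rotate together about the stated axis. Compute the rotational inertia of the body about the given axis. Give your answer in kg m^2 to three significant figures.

Solid sphere: I_cm = (2/5)MR² = (2/5)(4.2)(0.121)² = 0.024597 kg m^2; centre at d = 0.692 m, so I = I_cm + Md² gives I = 0.024597 + (4.2)(0.692)² = 2.0358 kg m^2.
Solid sphere: I_cm = (2/5)MR² = (2/5)(1.61)(0.233)² = 0.034962 kg m^2; centre at d = 0.408 m, so I = I_cm + Md² gives I = 0.034962 + (1.61)(0.408)² = 0.30297 kg m^2.
Rectangular plate: I_cm = (1/12)M(a²+b²) = (1/12)(5.02)[(1.23)² + (1.44)²] = 1.5004 kg m^2; centre at d = 0.277 m, so I = I_cm + Md² gives I = 1.5004 + (5.02)(0.277)² = 1.8855 kg m^2.
Total I = 2.0358 + 0.30297 + 1.8855 = 4.2243 kg m^2.

4.22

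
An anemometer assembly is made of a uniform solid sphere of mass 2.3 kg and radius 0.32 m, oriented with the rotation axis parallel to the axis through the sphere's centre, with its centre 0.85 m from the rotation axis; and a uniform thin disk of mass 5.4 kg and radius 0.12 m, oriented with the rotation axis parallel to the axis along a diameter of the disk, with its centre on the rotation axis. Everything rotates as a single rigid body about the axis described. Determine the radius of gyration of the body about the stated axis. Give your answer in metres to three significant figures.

0.480

Solid sphere: I_cm = (2/5)MR² = (2/5)(2.3)(0.32)² = 0.094208 kg m²; centre at d = 0.85 m, so the parallel axis theorem gives I = 0.094208 + (2.3)(0.85)² = 1.756 kg m².
Thin disk: I_cm = (1/4)MR² = (1/4)(5.4)(0.12)² = 0.01944 kg m²; axis through the centre, so I = 0.01944 kg m².
Total I = 1.7754 kg m²; total mass M = 7.7 kg.
k = √(I/M) = √(1.7754/7.7) = 0.48018 m.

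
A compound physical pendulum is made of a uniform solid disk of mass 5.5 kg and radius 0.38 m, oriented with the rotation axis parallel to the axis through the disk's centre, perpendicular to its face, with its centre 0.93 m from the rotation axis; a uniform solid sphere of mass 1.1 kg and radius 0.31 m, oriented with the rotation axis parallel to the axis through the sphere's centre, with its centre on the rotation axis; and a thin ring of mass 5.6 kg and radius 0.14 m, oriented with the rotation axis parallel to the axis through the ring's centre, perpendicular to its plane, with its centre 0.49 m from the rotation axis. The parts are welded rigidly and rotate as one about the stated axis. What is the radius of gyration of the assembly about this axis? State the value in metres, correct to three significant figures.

Solid disk: I_cm = (1/2)MR² = (1/2)(5.5)(0.38)² = 0.3971 kg m^2; centre at d = 0.93 m, so I = I_cm + Md² gives I = 0.3971 + (5.5)(0.93)² = 5.1541 kg m^2.
Solid sphere: I_cm = (2/5)MR² = (2/5)(1.1)(0.31)² = 0.042284 kg m^2; axis through the centre, so I = 0.042284 kg m^2.
Thin ring: I_cm = MR² = (5.6)(0.14)² = 0.10976 kg m^2; centre at d = 0.49 m, so I = I_cm + Md² gives I = 0.10976 + (5.6)(0.49)² = 1.4543 kg m^2.
Total I = 6.6507 kg m^2; total mass M = 12.2 kg.
k = √(I/M) = √(6.6507/12.2) = 0.73833 m.

0.738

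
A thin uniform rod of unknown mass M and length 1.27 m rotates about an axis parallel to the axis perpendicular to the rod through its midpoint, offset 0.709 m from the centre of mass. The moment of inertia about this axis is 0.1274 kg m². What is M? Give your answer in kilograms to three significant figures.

I = I_cm + Md² = (1/12)ML² + Md² = M·[0.0833333·(1.27)² + (0.709)²] = M·0.63709.
So M = 0.1274 / 0.63709 = 0.19997 kg.

0.200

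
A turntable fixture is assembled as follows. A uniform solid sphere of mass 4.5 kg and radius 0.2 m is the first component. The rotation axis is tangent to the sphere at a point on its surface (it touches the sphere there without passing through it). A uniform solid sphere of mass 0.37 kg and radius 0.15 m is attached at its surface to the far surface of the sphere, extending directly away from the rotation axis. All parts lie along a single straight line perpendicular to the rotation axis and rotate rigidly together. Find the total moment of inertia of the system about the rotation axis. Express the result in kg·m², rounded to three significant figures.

Solid sphere: I_cm = (2/5)MR² = (2/5)(4.5)(0.2)² = 0.072 kg·m²; centre at d = 0.2 m, so the parallel axis theorem gives I = 0.072 + (4.5)(0.2)² = 0.252 kg·m².
Solid sphere: I_cm = (2/5)MR² = (2/5)(0.37)(0.15)² = 0.00333 kg·m²; centre at d = 0.2 + 0.2 + 0.15 = 0.55 m, so the parallel axis theorem gives I = 0.00333 + (0.37)(0.55)² = 0.11526 kg·m².
Total I = 0.252 + 0.11526 = 0.36726 kg·m².

0.367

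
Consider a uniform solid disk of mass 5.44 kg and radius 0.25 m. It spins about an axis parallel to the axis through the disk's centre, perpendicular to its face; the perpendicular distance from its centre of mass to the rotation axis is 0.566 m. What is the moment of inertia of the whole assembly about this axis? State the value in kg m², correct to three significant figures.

1.91

I_cm = (1/2)MR² = (1/2)(5.44)(0.25)² = 0.17 kg m²; centre at d = 0.566 m, so the parallel axis theorem gives I = 0.17 + (5.44)(0.566)² = 1.9127 kg m².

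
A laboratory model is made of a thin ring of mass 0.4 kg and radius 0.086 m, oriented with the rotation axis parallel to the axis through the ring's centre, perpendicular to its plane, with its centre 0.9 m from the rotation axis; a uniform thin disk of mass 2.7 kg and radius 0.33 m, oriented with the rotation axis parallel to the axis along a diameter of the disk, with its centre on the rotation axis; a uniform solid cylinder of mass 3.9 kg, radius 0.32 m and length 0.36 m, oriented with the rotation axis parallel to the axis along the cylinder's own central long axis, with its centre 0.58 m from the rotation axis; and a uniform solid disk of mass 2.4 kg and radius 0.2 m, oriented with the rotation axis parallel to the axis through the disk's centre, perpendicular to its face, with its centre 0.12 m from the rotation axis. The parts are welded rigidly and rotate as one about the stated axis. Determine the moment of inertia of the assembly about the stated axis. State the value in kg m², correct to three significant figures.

Thin ring: I_cm = MR² = (0.4)(0.086)² = 0.0029584 kg m²; centre at d = 0.9 m, so I = I_cm + Md² gives I = 0.0029584 + (0.4)(0.9)² = 0.32696 kg m².
Thin disk: I_cm = (1/4)MR² = (1/4)(2.7)(0.33)² = 0.073508 kg m²; axis through the centre, so I = 0.073508 kg m².
Solid cylinder: I_cm = (1/2)MR² = (1/2)(3.9)(0.32)² = 0.19968 kg m²; centre at d = 0.58 m, so I = I_cm + Md² gives I = 0.19968 + (3.9)(0.58)² = 1.5116 kg m².
Solid disk: I_cm = (1/2)MR² = (1/2)(2.4)(0.2)² = 0.048 kg m²; centre at d = 0.12 m, so I = I_cm + Md² gives I = 0.048 + (2.4)(0.12)² = 0.08256 kg m².
Total I = 0.32696 + 0.073508 + 1.5116 + 0.08256 = 1.9947 kg m².

1.99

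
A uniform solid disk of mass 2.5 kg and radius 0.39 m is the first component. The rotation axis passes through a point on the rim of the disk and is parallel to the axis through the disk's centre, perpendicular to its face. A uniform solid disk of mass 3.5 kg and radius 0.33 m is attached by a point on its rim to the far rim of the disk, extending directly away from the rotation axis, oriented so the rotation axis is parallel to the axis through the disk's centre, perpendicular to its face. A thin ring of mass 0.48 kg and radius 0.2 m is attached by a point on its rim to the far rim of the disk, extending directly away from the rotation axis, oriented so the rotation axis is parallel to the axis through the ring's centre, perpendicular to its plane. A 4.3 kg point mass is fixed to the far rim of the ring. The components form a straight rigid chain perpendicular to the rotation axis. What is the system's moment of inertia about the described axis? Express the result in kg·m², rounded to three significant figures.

Solid disk: I_cm = (1/2)MR² = (1/2)(2.5)(0.39)² = 0.19013 kg·m²; centre at d = 0.39 m, so I = I_cm + Md² gives I = 0.19013 + (2.5)(0.39)² = 0.57038 kg·m².
Solid disk: I_cm = (1/2)MR² = (1/2)(3.5)(0.33)² = 0.19058 kg·m²; centre at d = 0.39 + 0.39 + 0.33 = 1.11 m, so I = I_cm + Md² gives I = 0.19058 + (3.5)(1.11)² = 4.5029 kg·m².
Thin ring: I_cm = MR² = (0.48)(0.2)² = 0.0192 kg·m²; centre at d = 0.39 + 0.39 + 0.33 + 0.33 + 0.2 = 1.64 m, so I = I_cm + Md² gives I = 0.0192 + (0.48)(1.64)² = 1.3102 kg·m².
Point mass: I_cm = 0; centre at d = 0.39 + 0.39 + 0.33 + 0.33 + 0.2 + 0.2 = 1.84 m, so I = I_cm + Md² gives I = 0 + (4.3)(1.84)² = 14.558 kg·m².
Total I = 0.57038 + 4.5029 + 1.3102 + 14.558 = 20.942 kg·m².

20.9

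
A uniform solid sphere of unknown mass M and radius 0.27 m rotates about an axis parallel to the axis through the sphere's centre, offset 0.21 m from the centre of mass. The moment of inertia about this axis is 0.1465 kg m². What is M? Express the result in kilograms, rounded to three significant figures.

I = I_cm + Md² = (2/5)MR² + Md² = M·[0.4·(0.27)² + (0.21)²] = M·0.07326.
So M = 0.1465 / 0.07326 = 1.9997 kg.

2.00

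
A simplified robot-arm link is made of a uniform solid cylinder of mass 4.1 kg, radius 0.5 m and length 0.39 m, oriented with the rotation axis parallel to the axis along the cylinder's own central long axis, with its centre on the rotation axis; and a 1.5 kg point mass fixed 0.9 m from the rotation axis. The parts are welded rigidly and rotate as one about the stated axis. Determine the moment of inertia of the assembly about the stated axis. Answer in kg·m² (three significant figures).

1.73

Solid cylinder: I_cm = (1/2)MR² = (1/2)(4.1)(0.5)² = 0.5125 kg·m²; axis through the centre, so I = 0.5125 kg·m².
Point mass: I_cm = 0; centre at d = 0.9 m, so the parallel axis theorem gives I = 0 + (1.5)(0.9)² = 1.215 kg·m².
Total I = 0.5125 + 1.215 = 1.7275 kg·m².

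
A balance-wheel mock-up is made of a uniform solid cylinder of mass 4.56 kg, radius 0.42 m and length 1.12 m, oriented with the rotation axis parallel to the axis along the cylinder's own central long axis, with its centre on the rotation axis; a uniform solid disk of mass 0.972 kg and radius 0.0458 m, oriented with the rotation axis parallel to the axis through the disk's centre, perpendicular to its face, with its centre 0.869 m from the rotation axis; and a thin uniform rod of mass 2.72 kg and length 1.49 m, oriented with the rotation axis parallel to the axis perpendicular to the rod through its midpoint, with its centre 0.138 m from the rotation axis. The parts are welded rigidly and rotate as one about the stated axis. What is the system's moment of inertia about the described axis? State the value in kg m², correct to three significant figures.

1.69

Solid cylinder: I_cm = (1/2)MR² = (1/2)(4.56)(0.42)² = 0.40219 kg m²; axis through the centre, so I = 0.40219 kg m².
Solid disk: I_cm = (1/2)MR² = (1/2)(0.972)(0.0458)² = 0.0010195 kg m²; centre at d = 0.869 m, so the parallel axis theorem gives I = 0.0010195 + (0.972)(0.869)² = 0.73504 kg m².
Thin rod: I_cm = (1/12)ML² = (1/12)(2.72)(1.49)² = 0.50322 kg m²; centre at d = 0.138 m, so the parallel axis theorem gives I = 0.50322 + (2.72)(0.138)² = 0.55502 kg m².
Total I = 0.40219 + 0.73504 + 0.55502 = 1.6923 kg m².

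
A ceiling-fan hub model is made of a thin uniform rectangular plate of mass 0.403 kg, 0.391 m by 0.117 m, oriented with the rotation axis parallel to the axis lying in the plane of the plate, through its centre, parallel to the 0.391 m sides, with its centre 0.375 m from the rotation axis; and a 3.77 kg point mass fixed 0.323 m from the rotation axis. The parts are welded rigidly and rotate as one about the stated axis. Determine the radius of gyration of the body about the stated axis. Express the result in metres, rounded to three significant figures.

0.329

Rectangular plate: I_cm = (1/12)Mb² = (1/12)(0.403)(0.117)² = 0.00045972 kg m^2; centre at d = 0.375 m, so I = I_cm + Md² gives I = 0.00045972 + (0.403)(0.375)² = 0.057132 kg m^2.
Point mass: I_cm = 0; centre at d = 0.323 m, so I = I_cm + Md² gives I = 0 + (3.77)(0.323)² = 0.39332 kg m^2.
Total I = 0.45045 kg m^2; total mass M = 4.173 kg.
k = √(I/M) = √(0.45045/4.173) = 0.32855 m.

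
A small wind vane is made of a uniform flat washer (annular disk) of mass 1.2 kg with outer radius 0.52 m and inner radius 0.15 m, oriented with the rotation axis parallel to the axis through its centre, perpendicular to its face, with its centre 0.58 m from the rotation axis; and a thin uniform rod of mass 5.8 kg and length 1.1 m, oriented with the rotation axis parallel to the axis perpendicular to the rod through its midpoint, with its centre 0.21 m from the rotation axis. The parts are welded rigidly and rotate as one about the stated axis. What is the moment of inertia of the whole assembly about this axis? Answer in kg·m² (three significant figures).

1.42

Annular disk: I_cm = (1/2)M(R²+r²) = (1/2)(1.2)[(0.52)² + (0.15)²] = 0.17574 kg·m²; centre at d = 0.58 m, so I = I_cm + Md² gives I = 0.17574 + (1.2)(0.58)² = 0.57942 kg·m².
Thin rod: I_cm = (1/12)ML² = (1/12)(5.8)(1.1)² = 0.58483 kg·m²; centre at d = 0.21 m, so I = I_cm + Md² gives I = 0.58483 + (5.8)(0.21)² = 0.84061 kg·m².
Total I = 0.57942 + 0.84061 = 1.42 kg·m².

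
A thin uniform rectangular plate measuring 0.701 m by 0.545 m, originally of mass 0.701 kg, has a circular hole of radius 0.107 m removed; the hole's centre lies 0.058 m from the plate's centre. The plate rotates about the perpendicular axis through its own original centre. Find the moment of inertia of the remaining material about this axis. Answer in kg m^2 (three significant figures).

Unpierced body about its centre: I₀ = (1/12)M(a²+b²) = (1/12)(0.701)[(0.701)² + (0.545)²] = 0.046057 kg m^2.
The removed disk has mass m = M·πr²/(ab) = (0.701)·π(0.107)²/(0.701·0.545) = 0.065997 kg (same uniform areal density).
Its moment of inertia about the rotation axis (parallel-axis theorem): I_hole = (1/2)mr² + md² = (1/2)(0.065997)(0.107)² + (0.065997)(0.058)² = 0.00059981 kg m^2.
Treating the hole as negative mass, I = I₀ − I_hole = 0.046057 − 0.00059981 = 0.045457 kg m^2.

0.0455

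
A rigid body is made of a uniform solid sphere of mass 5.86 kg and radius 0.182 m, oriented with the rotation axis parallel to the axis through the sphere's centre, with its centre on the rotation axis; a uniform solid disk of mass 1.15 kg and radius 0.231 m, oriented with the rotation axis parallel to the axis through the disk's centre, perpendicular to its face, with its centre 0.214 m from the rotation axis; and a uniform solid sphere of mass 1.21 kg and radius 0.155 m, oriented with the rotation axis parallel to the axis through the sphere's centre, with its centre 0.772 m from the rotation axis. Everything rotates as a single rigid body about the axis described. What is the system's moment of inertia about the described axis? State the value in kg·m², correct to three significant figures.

0.894

Solid sphere: I_cm = (2/5)MR² = (2/5)(5.86)(0.182)² = 0.077643 kg·m²; axis through the centre, so I = 0.077643 kg·m².
Solid disk: I_cm = (1/2)MR² = (1/2)(1.15)(0.231)² = 0.030683 kg·m²; centre at d = 0.214 m, so the parallel axis theorem gives I = 0.030683 + (1.15)(0.214)² = 0.083348 kg·m².
Solid sphere: I_cm = (2/5)MR² = (2/5)(1.21)(0.155)² = 0.011628 kg·m²; centre at d = 0.772 m, so the parallel axis theorem gives I = 0.011628 + (1.21)(0.772)² = 0.73277 kg·m².
Total I = 0.077643 + 0.083348 + 0.73277 = 0.89376 kg·m².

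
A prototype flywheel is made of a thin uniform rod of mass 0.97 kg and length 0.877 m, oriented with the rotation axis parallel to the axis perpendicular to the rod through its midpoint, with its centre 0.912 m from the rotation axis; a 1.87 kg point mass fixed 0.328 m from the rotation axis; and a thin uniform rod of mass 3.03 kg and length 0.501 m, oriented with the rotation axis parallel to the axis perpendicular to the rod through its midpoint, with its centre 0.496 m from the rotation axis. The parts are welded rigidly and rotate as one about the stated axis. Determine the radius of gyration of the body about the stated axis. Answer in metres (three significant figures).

0.566

Thin rod: I_cm = (1/12)ML² = (1/12)(0.97)(0.877)² = 0.062171 kg m^2; centre at d = 0.912 m, so I = I_cm + Md² gives I = 0.062171 + (0.97)(0.912)² = 0.86896 kg m^2.
Point mass: I_cm = 0; centre at d = 0.328 m, so I = I_cm + Md² gives I = 0 + (1.87)(0.328)² = 0.20118 kg m^2.
Thin rod: I_cm = (1/12)ML² = (1/12)(3.03)(0.501)² = 0.063378 kg m^2; centre at d = 0.496 m, so I = I_cm + Md² gives I = 0.063378 + (3.03)(0.496)² = 0.80881 kg m^2.
Total I = 1.879 kg m^2; total mass M = 5.87 kg.
k = √(I/M) = √(1.879/5.87) = 0.56577 m.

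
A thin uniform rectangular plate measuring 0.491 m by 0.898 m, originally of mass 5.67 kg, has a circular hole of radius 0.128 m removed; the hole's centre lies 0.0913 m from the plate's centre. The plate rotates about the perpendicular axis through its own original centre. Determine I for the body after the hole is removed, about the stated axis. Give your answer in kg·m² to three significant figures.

Unpierced body about its centre: I₀ = (1/12)M(a²+b²) = (1/12)(5.67)[(0.491)² + (0.898)²] = 0.49494 kg·m².
The removed disk has mass m = M·πr²/(ab) = (5.67)·π(0.128)²/(0.491·0.898) = 0.6619 kg (same uniform areal density).
Its moment of inertia about the rotation axis (parallel-axis theorem): I_hole = (1/2)mr² + md² = (1/2)(0.6619)(0.128)² + (0.6619)(0.0913)² = 0.01094 kg·m².
Treating the hole as negative mass, I = I₀ − I_hole = 0.49494 − 0.01094 = 0.484 kg·m².

0.484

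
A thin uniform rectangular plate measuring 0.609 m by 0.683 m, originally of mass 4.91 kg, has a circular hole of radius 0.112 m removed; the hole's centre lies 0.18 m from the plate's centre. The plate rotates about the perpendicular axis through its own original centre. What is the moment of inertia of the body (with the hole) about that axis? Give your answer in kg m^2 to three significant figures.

0.325

Unpierced body about its centre: I₀ = (1/12)M(a²+b²) = (1/12)(4.91)[(0.609)² + (0.683)²] = 0.34262 kg m^2.
The removed disk has mass m = M·πr²/(ab) = (4.91)·π(0.112)²/(0.609·0.683) = 0.46519 kg (same uniform areal density).
Its moment of inertia about the rotation axis (parallel-axis theorem): I_hole = (1/2)mr² + md² = (1/2)(0.46519)(0.112)² + (0.46519)(0.18)² = 0.01799 kg m^2.
Treating the hole as negative mass, I = I₀ − I_hole = 0.34262 − 0.01799 = 0.32463 kg m^2.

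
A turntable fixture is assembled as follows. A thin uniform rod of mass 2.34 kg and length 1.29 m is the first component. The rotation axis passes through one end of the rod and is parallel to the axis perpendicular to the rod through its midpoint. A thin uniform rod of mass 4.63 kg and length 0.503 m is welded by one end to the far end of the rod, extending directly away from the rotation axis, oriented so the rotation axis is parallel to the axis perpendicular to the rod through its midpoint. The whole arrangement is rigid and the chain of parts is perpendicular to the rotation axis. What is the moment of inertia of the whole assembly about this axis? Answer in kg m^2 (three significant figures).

12.4

Thin rod: I_cm = (1/12)ML² = (1/12)(2.34)(1.29)² = 0.3245 kg m^2; centre at d = 0.645 m, so the parallel axis theorem gives I = 0.3245 + (2.34)(0.645)² = 1.298 kg m^2.
Thin rod: I_cm = (1/12)ML² = (1/12)(4.63)(0.503)² = 0.097619 kg m^2; centre at d = 0.645 + 0.645 + 0.2515 = 1.5415 m, so the parallel axis theorem gives I = 0.097619 + (4.63)(1.5415)² = 11.1 kg m^2.
Total I = 1.298 + 11.1 = 12.398 kg m^2.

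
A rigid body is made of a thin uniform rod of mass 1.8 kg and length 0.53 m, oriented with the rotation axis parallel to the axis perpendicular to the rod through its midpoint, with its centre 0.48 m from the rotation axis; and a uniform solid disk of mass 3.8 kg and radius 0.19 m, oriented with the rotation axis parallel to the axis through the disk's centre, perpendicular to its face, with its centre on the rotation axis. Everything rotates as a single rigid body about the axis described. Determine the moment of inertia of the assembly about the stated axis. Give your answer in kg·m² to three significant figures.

Thin rod: I_cm = (1/12)ML² = (1/12)(1.8)(0.53)² = 0.042135 kg·m²; centre at d = 0.48 m, so the parallel axis theorem gives I = 0.042135 + (1.8)(0.48)² = 0.45686 kg·m².
Solid disk: I_cm = (1/2)MR² = (1/2)(3.8)(0.19)² = 0.06859 kg·m²; axis through the centre, so I = 0.06859 kg·m².
Total I = 0.45686 + 0.06859 = 0.52545 kg·m².

0.525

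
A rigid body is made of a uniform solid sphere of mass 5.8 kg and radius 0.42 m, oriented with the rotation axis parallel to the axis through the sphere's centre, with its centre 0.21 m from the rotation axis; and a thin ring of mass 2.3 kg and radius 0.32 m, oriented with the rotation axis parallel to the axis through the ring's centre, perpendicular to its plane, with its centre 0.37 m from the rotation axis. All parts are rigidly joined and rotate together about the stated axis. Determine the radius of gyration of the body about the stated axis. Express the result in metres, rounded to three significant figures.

0.387

Solid sphere: I_cm = (2/5)MR² = (2/5)(5.8)(0.42)² = 0.40925 kg·m²; centre at d = 0.21 m, so the parallel axis theorem gives I = 0.40925 + (5.8)(0.21)² = 0.66503 kg·m².
Thin ring: I_cm = MR² = (2.3)(0.32)² = 0.23552 kg·m²; centre at d = 0.37 m, so the parallel axis theorem gives I = 0.23552 + (2.3)(0.37)² = 0.55039 kg·m².
Total I = 1.2154 kg·m²; total mass M = 8.1 kg.
k = √(I/M) = √(1.2154/8.1) = 0.38736 m.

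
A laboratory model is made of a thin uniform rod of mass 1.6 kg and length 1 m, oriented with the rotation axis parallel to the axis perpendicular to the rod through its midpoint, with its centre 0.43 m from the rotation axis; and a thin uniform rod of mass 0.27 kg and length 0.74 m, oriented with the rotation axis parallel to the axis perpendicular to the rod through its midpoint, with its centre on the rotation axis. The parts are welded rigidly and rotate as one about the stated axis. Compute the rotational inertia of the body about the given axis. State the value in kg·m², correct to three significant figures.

Thin rod: I_cm = (1/12)ML² = (1/12)(1.6)(1)² = 0.13333 kg·m²; centre at d = 0.43 m, so the parallel axis theorem gives I = 0.13333 + (1.6)(0.43)² = 0.42917 kg·m².
Thin rod: I_cm = (1/12)ML² = (1/12)(0.27)(0.74)² = 0.012321 kg·m²; axis through the centre, so I = 0.012321 kg·m².
Total I = 0.42917 + 0.012321 = 0.44149 kg·m².

0.441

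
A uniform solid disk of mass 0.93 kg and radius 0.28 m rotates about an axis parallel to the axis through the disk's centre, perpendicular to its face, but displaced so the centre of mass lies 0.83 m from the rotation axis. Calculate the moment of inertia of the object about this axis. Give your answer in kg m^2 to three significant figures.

0.677

I_cm = (1/2)MR² = (1/2)(0.93)(0.28)² = 0.036456 kg m^2; centre at d = 0.83 m, so I = I_cm + Md² gives I = 0.036456 + (0.93)(0.83)² = 0.67713 kg m^2.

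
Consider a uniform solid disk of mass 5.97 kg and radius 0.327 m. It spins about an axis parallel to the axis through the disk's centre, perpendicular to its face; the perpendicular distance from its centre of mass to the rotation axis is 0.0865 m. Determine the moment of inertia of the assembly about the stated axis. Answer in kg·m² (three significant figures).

I_cm = (1/2)MR² = (1/2)(5.97)(0.327)² = 0.31918 kg·m²; centre at d = 0.0865 m, so I = I_cm + Md² gives I = 0.31918 + (5.97)(0.0865)² = 0.36385 kg·m².

0.364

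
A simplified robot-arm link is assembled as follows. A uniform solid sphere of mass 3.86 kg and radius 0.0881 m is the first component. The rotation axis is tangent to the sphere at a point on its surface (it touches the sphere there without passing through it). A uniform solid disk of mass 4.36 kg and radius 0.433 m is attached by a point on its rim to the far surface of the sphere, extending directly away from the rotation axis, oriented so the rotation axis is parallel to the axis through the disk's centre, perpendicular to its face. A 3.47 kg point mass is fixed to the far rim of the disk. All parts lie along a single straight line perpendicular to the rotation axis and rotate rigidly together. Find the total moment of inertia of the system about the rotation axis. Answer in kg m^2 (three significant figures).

Solid sphere: I_cm = (2/5)MR² = (2/5)(3.86)(0.0881)² = 0.011984 kg m^2; centre at d = 0.0881 m, so the parallel axis theorem gives I = 0.011984 + (3.86)(0.0881)² = 0.041944 kg m^2.
Solid disk: I_cm = (1/2)MR² = (1/2)(4.36)(0.433)² = 0.40873 kg m^2; centre at d = 0.0881 + 0.0881 + 0.433 = 0.6092 m, so the parallel axis theorem gives I = 0.40873 + (4.36)(0.6092)² = 2.0268 kg m^2.
Point mass: I_cm = 0; centre at d = 0.0881 + 0.0881 + 0.433 + 0.433 = 1.0422 m, so the parallel axis theorem gives I = 0 + (3.47)(1.0422)² = 3.769 kg m^2.
Total I = 0.041944 + 2.0268 + 3.769 = 5.8378 kg m^2.

5.84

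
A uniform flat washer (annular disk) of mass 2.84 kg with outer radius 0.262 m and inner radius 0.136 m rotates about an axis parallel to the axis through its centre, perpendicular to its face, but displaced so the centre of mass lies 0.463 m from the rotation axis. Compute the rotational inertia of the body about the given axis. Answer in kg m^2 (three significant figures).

0.733

I_cm = (1/2)M(R²+r²) = (1/2)(2.84)[(0.262)² + (0.136)²] = 0.12374 kg m^2; centre at d = 0.463 m, so the parallel axis theorem gives I = 0.12374 + (2.84)(0.463)² = 0.73255 kg m^2.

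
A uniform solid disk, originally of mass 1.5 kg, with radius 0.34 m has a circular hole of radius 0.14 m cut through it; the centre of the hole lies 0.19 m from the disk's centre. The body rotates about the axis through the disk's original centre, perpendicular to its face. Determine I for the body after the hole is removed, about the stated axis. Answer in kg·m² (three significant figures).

Unpierced body about its centre: I₀ = (1/2)MR² = (1/2)(1.5)(0.34)² = 0.0867 kg·m².
The removed disk has mass m = M·(r/R)² = (1.5)(0.14/0.34)² = 0.25433 kg (same uniform areal density).
Its moment of inertia about the rotation axis (parallel-axis theorem): I_hole = (1/2)mr² + md² = (1/2)(0.25433)(0.14)² + (0.25433)(0.19)² = 0.011674 kg·m².
Treating the hole as negative mass, I = I₀ − I_hole = 0.0867 − 0.011674 = 0.075026 kg·m².

0.0750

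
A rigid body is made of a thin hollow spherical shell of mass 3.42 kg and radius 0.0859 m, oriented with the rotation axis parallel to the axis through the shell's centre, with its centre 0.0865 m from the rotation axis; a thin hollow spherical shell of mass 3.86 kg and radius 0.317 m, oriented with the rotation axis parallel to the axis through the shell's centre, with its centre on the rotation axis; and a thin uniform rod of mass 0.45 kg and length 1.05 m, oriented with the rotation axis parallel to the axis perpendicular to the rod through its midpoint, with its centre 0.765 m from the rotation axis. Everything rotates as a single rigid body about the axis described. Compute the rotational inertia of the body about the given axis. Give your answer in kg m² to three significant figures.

Spherical shell: I_cm = (2/3)MR² = (2/3)(3.42)(0.0859)² = 0.016824 kg m²; centre at d = 0.0865 m, so the parallel axis theorem gives I = 0.016824 + (3.42)(0.0865)² = 0.042413 kg m².
Spherical shell: I_cm = (2/3)MR² = (2/3)(3.86)(0.317)² = 0.25859 kg m²; axis through the centre, so I = 0.25859 kg m².
Thin rod: I_cm = (1/12)ML² = (1/12)(0.45)(1.05)² = 0.041344 kg m²; centre at d = 0.765 m, so the parallel axis theorem gives I = 0.041344 + (0.45)(0.765)² = 0.30469 kg m².
Total I = 0.042413 + 0.25859 + 0.30469 = 0.6057 kg m².

0.606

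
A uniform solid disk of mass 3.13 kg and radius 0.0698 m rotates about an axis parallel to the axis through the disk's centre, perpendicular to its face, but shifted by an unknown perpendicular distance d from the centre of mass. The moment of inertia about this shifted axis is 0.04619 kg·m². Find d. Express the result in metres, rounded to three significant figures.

About the centre-of-mass axis, I_cm = (1/2)MR² = (1/2)(3.13)(0.0698)² = 0.0076247 kg·m².
Parallel axis theorem: I = I_cm + Md², so Md² = 0.04619 − 0.0076247 = 0.038565 kg·m².
d = √(0.038565 / 3.13) = 0.111 m.

0.111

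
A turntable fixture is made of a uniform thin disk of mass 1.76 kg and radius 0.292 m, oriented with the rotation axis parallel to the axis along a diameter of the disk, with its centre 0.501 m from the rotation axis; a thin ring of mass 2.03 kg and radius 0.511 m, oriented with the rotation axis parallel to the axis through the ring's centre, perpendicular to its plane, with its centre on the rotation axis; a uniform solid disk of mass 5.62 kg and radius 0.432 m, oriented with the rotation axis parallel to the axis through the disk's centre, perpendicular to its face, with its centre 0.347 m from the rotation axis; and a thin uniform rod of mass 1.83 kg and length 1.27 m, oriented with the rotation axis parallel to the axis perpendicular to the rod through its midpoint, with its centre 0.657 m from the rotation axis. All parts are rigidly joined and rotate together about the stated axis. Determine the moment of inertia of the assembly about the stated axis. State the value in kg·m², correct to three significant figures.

Thin disk: I_cm = (1/4)MR² = (1/4)(1.76)(0.292)² = 0.037516 kg·m²; centre at d = 0.501 m, so the parallel axis theorem gives I = 0.037516 + (1.76)(0.501)² = 0.47928 kg·m².
Thin ring: I_cm = MR² = (2.03)(0.511)² = 0.53008 kg·m²; axis through the centre, so I = 0.53008 kg·m².
Solid disk: I_cm = (1/2)MR² = (1/2)(5.62)(0.432)² = 0.52441 kg·m²; centre at d = 0.347 m, so the parallel axis theorem gives I = 0.52441 + (5.62)(0.347)² = 1.2011 kg·m².
Thin rod: I_cm = (1/12)ML² = (1/12)(1.83)(1.27)² = 0.24597 kg·m²; centre at d = 0.657 m, so the parallel axis theorem gives I = 0.24597 + (1.83)(0.657)² = 1.0359 kg·m².
Total I = 0.47928 + 0.53008 + 1.2011 + 1.0359 = 3.2464 kg·m².

3.25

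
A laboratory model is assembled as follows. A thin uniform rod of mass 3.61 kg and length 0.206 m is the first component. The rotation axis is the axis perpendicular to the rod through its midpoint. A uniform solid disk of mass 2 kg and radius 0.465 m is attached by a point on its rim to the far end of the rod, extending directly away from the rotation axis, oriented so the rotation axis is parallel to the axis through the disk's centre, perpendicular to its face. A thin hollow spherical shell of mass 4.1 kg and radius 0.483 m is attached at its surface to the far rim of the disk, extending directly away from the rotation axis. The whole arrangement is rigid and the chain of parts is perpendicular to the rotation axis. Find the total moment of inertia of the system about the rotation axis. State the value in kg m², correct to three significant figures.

Thin rod: I_cm = (1/12)ML² = (1/12)(3.61)(0.206)² = 0.012766 kg m²; axis through the centre, so I = 0.012766 kg m².
Solid disk: I_cm = (1/2)MR² = (1/2)(2)(0.465)² = 0.21623 kg m²; centre at d = 0.103 + 0.465 = 0.568 m, so I = I_cm + Md² gives I = 0.21623 + (2)(0.568)² = 0.86147 kg m².
Spherical shell: I_cm = (2/3)MR² = (2/3)(4.1)(0.483)² = 0.63766 kg m²; centre at d = 0.103 + 0.465 + 0.465 + 0.483 = 1.516 m, so I = I_cm + Md² gives I = 0.63766 + (4.1)(1.516)² = 10.061 kg m².
Total I = 0.012766 + 0.86147 + 10.061 = 10.935 kg m².

10.9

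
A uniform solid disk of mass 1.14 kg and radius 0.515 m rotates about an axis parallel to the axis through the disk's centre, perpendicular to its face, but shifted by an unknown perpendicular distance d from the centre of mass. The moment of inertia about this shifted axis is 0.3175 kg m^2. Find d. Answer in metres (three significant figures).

About the centre-of-mass axis, I_cm = (1/2)MR² = (1/2)(1.14)(0.515)² = 0.15118 kg m^2.
Parallel axis theorem: I = I_cm + Md², so Md² = 0.3175 − 0.15118 = 0.16632 kg m^2.
d = √(0.16632 / 1.14) = 0.38196 m.

0.382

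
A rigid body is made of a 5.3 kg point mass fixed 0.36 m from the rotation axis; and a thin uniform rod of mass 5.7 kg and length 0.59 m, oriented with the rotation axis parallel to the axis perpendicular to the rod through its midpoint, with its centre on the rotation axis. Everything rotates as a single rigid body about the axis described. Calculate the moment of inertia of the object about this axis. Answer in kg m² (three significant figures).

0.852

Point mass: I_cm = 0; centre at d = 0.36 m, so the parallel axis theorem gives I = 0 + (5.3)(0.36)² = 0.68688 kg m².
Thin rod: I_cm = (1/12)ML² = (1/12)(5.7)(0.59)² = 0.16535 kg m²; axis through the centre, so I = 0.16535 kg m².
Total I = 0.68688 + 0.16535 = 0.85223 kg m².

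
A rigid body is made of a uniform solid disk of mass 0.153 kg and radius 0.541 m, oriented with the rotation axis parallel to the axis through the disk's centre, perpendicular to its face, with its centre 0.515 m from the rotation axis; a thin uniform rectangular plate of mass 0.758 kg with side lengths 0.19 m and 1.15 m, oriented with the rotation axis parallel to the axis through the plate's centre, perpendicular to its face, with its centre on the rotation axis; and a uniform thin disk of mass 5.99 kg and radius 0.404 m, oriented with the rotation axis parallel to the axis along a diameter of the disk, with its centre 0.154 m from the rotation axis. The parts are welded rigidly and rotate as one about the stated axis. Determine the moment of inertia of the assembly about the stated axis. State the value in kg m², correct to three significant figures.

Solid disk: I_cm = (1/2)MR² = (1/2)(0.153)(0.541)² = 0.02239 kg m²; centre at d = 0.515 m, so the parallel axis theorem gives I = 0.02239 + (0.153)(0.515)² = 0.06297 kg m².
Rectangular plate: I_cm = (1/12)M(a²+b²) = (1/12)(0.758)[(0.19)² + (1.15)²] = 0.085818 kg m²; axis through the centre, so I = 0.085818 kg m².
Thin disk: I_cm = (1/4)MR² = (1/4)(5.99)(0.404)² = 0.24442 kg m²; centre at d = 0.154 m, so the parallel axis theorem gives I = 0.24442 + (5.99)(0.154)² = 0.38647 kg m².
Total I = 0.06297 + 0.085818 + 0.38647 = 0.53526 kg m².

0.535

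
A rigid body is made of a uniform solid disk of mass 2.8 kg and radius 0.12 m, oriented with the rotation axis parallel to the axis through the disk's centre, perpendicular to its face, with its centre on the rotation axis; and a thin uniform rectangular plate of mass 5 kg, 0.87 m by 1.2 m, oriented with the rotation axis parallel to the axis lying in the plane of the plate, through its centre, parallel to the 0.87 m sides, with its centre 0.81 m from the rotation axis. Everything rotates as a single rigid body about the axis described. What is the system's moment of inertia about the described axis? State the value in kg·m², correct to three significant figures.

3.90

Solid disk: I_cm = (1/2)MR² = (1/2)(2.8)(0.12)² = 0.02016 kg·m²; axis through the centre, so I = 0.02016 kg·m².
Rectangular plate: I_cm = (1/12)Mb² = (1/12)(5)(1.2)² = 0.6 kg·m²; centre at d = 0.81 m, so the parallel axis theorem gives I = 0.6 + (5)(0.81)² = 3.8805 kg·m².
Total I = 0.02016 + 3.8805 = 3.9007 kg·m².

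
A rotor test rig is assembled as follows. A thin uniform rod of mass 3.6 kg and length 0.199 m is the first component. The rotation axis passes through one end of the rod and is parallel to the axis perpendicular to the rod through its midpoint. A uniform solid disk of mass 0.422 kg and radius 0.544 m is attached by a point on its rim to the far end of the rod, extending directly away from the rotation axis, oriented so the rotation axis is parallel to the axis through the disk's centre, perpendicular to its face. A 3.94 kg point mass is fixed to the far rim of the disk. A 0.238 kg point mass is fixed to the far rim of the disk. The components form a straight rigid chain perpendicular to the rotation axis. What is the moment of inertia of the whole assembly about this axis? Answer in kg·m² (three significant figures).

Thin rod: I_cm = (1/12)ML² = (1/12)(3.6)(0.199)² = 0.01188 kg·m²; centre at d = 0.0995 m, so the parallel axis theorem gives I = 0.01188 + (3.6)(0.0995)² = 0.047521 kg·m².
Solid disk: I_cm = (1/2)MR² = (1/2)(0.422)(0.544)² = 0.062442 kg·m²; centre at d = 0.0995 + 0.0995 + 0.544 = 0.743 m, so the parallel axis theorem gives I = 0.062442 + (0.422)(0.743)² = 0.29541 kg·m².
Point mass: I_cm = 0; centre at d = 0.0995 + 0.0995 + 0.544 + 0.544 = 1.287 m, so the parallel axis theorem gives I = 0 + (3.94)(1.287)² = 6.5261 kg·m².
Point mass: I_cm = 0; centre at d = 0.0995 + 0.0995 + 0.544 + 0.544 = 1.287 m, so the parallel axis theorem gives I = 0 + (0.238)(1.287)² = 0.39422 kg·m².
Total I = 0.047521 + 0.29541 + 6.5261 + 0.39422 = 7.2632 kg·m².

7.26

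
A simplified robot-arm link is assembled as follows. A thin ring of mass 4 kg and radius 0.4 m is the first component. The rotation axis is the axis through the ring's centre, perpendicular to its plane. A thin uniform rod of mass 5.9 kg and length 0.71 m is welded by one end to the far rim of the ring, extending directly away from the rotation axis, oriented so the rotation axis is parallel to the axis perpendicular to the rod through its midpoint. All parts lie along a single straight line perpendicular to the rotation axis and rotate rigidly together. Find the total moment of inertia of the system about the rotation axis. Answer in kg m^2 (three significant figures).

4.25

Thin ring: I_cm = MR² = (4)(0.4)² = 0.64 kg m^2; axis through the centre, so I = 0.64 kg m^2.
Thin rod: I_cm = (1/12)ML² = (1/12)(5.9)(0.71)² = 0.24785 kg m^2; centre at d = 0.4 + 0.355 = 0.755 m, so I = I_cm + Md² gives I = 0.24785 + (5.9)(0.755)² = 3.611 kg m^2.
Total I = 0.64 + 3.611 = 4.251 kg m^2.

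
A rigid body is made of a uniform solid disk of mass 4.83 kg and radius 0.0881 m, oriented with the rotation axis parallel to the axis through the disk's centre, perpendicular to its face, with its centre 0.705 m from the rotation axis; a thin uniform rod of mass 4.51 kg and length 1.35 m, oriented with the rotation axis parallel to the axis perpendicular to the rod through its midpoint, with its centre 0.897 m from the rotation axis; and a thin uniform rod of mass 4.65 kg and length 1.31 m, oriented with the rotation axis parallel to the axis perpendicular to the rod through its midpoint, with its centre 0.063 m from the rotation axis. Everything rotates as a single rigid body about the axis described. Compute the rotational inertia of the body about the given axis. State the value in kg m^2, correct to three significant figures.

Solid disk: I_cm = (1/2)MR² = (1/2)(4.83)(0.0881)² = 0.018744 kg m^2; centre at d = 0.705 m, so I = I_cm + Md² gives I = 0.018744 + (4.83)(0.705)² = 2.4194 kg m^2.
Thin rod: I_cm = (1/12)ML² = (1/12)(4.51)(1.35)² = 0.68496 kg m^2; centre at d = 0.897 m, so I = I_cm + Md² gives I = 0.68496 + (4.51)(0.897)² = 4.3137 kg m^2.
Thin rod: I_cm = (1/12)ML² = (1/12)(4.65)(1.31)² = 0.66499 kg m^2; centre at d = 0.063 m, so I = I_cm + Md² gives I = 0.66499 + (4.65)(0.063)² = 0.68344 kg m^2.
Total I = 2.4194 + 4.3137 + 0.68344 = 7.4166 kg m^2.

7.42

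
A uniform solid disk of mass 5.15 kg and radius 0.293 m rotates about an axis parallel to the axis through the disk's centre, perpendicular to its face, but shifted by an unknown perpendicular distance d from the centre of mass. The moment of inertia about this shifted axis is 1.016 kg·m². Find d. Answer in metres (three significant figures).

About the centre-of-mass axis, I_cm = (1/2)MR² = (1/2)(5.15)(0.293)² = 0.22106 kg·m².
Parallel axis theorem: I = I_cm + Md², so Md² = 1.016 − 0.22106 = 0.79494 kg·m².
d = √(0.79494 / 5.15) = 0.39288 m.

0.393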